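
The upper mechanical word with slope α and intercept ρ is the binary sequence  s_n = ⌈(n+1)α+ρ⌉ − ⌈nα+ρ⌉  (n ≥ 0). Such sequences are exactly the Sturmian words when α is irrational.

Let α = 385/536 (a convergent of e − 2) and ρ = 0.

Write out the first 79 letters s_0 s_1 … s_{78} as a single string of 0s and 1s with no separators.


1110111011011101101110110111011011101110110111011011101101110110111011011101110

n=0: ⌈(1·385)/536⌉ − ⌈(0·385)/536⌉ = ⌈385/536⌉ − ⌈0/536⌉ = 1 − 0 = 1
n=1: ⌈(2·385)/536⌉ − ⌈(1·385)/536⌉ = ⌈770/536⌉ − ⌈385/536⌉ = 2 − 1 = 1
n=2: ⌈(3·385)/536⌉ − ⌈(2·385)/536⌉ = ⌈1155/536⌉ − ⌈770/536⌉ = 3 − 2 = 1
n=3: ⌈(4·385)/536⌉ − ⌈(3·385)/536⌉ = ⌈1540/536⌉ − ⌈1155/536⌉ = 3 − 3 = 0
n=4: ⌈(5·385)/536⌉ − ⌈(4·385)/536⌉ = ⌈1925/536⌉ − ⌈1540/536⌉ = 4 − 3 = 1
n=5: ⌈(6·385)/536⌉ − ⌈(5·385)/536⌉ = ⌈2310/536⌉ − ⌈1925/536⌉ = 5 − 4 = 1
n=6: ⌈(7·385)/536⌉ − ⌈(6·385)/536⌉ = ⌈2695/536⌉ − ⌈2310/536⌉ = 6 − 5 = 1
n=7: ⌈(8·385)/536⌉ − ⌈(7·385)/536⌉ = ⌈3080/536⌉ − ⌈2695/536⌉ = 6 − 6 = 0
n=8: ⌈(9·385)/536⌉ − ⌈(8·385)/536⌉ = ⌈3465/536⌉ − ⌈3080/536⌉ = 7 − 6 = 1
n=9: ⌈(10·385)/536⌉ − ⌈(9·385)/536⌉ = ⌈3850/536⌉ − ⌈3465/536⌉ = 8 − 7 = 1
n=10: ⌈(11·385)/536⌉ − ⌈(10·385)/536⌉ = ⌈4235/536⌉ − ⌈3850/536⌉ = 8 − 8 = 0
n=11: ⌈(12·385)/536⌉ − ⌈(11·385)/536⌉ = ⌈4620/536⌉ − ⌈4235/536⌉ = 9 − 8 = 1
n=12: ⌈(13·385)/536⌉ − ⌈(12·385)/536⌉ = ⌈5005/536⌉ − ⌈4620/536⌉ = 10 − 9 = 1
n=13: ⌈(14·385)/536⌉ − ⌈(13·385)/536⌉ = ⌈5390/536⌉ − ⌈5005/536⌉ = 11 − 10 = 1
n=14: ⌈(15·385)/536⌉ − ⌈(14·385)/536⌉ = ⌈5775/536⌉ − ⌈5390/536⌉ = 11 − 11 = 0
n=15: ⌈(16·385)/536⌉ − ⌈(15·385)/536⌉ = ⌈6160/536⌉ − ⌈5775/536⌉ = 12 − 11 = 1
n=16: ⌈(17·385)/536⌉ − ⌈(16·385)/536⌉ = ⌈6545/536⌉ − ⌈6160/536⌉ = 13 − 12 = 1
n=17: ⌈(18·385)/536⌉ − ⌈(17·385)/536⌉ = ⌈6930/536⌉ − ⌈6545/536⌉ = 13 − 13 = 0
n=18: ⌈(19·385)/536⌉ − ⌈(18·385)/536⌉ = ⌈7315/536⌉ − ⌈6930/536⌉ = 14 − 13 = 1
n=19: ⌈(20·385)/536⌉ − ⌈(19·385)/536⌉ = ⌈7700/536⌉ − ⌈7315/536⌉ = 15 − 14 = 1
n=20: ⌈(21·385)/536⌉ − ⌈(20·385)/536⌉ = ⌈8085/536⌉ − ⌈7700/536⌉ = 16 − 15 = 1
n=21: ⌈(22·385)/536⌉ − ⌈(21·385)/536⌉ = ⌈8470/536⌉ − ⌈8085/536⌉ = 16 − 16 = 0
n=22: ⌈(23·385)/536⌉ − ⌈(22·385)/536⌉ = ⌈8855/536⌉ − ⌈8470/536⌉ = 17 − 16 = 1
n=23: ⌈(24·385)/536⌉ − ⌈(23·385)/536⌉ = ⌈9240/536⌉ − ⌈8855/536⌉ = 18 − 17 = 1
n=24: ⌈(25·385)/536⌉ − ⌈(24·385)/536⌉ = ⌈9625/536⌉ − ⌈9240/536⌉ = 18 − 18 = 0
n=25: ⌈(26·385)/536⌉ − ⌈(25·385)/536⌉ = ⌈10010/536⌉ − ⌈9625/536⌉ = 19 − 18 = 1
n=26: ⌈(27·385)/536⌉ − ⌈(26·385)/536⌉ = ⌈10395/536⌉ − ⌈10010/536⌉ = 20 − 19 = 1
n=27: ⌈(28·385)/536⌉ − ⌈(27·385)/536⌉ = ⌈10780/536⌉ − ⌈10395/536⌉ = 21 − 20 = 1
n=28: ⌈(29·385)/536⌉ − ⌈(28·385)/536⌉ = ⌈11165/536⌉ − ⌈10780/536⌉ = 21 − 21 = 0
n=29: ⌈(30·385)/536⌉ − ⌈(29·385)/536⌉ = ⌈11550/536⌉ − ⌈11165/536⌉ = 22 − 21 = 1
n=30: ⌈(31·385)/536⌉ − ⌈(30·385)/536⌉ = ⌈11935/536⌉ − ⌈11550/536⌉ = 23 − 22 = 1
n=31: ⌈(32·385)/536⌉ − ⌈(31·385)/536⌉ = ⌈12320/536⌉ − ⌈11935/536⌉ = 23 − 23 = 0
n=32: ⌈(33·385)/536⌉ − ⌈(32·385)/536⌉ = ⌈12705/536⌉ − ⌈12320/536⌉ = 24 − 23 = 1
n=33: ⌈(34·385)/536⌉ − ⌈(33·385)/536⌉ = ⌈13090/536⌉ − ⌈12705/536⌉ = 25 − 24 = 1
n=34: ⌈(35·385)/536⌉ − ⌈(34·385)/536⌉ = ⌈13475/536⌉ − ⌈13090/536⌉ = 26 − 25 = 1
n=35: ⌈(36·385)/536⌉ − ⌈(35·385)/536⌉ = ⌈13860/536⌉ − ⌈13475/536⌉ = 26 − 26 = 0
n=36: ⌈(37·385)/536⌉ − ⌈(36·385)/536⌉ = ⌈14245/536⌉ − ⌈13860/536⌉ = 27 − 26 = 1
n=37: ⌈(38·385)/536⌉ − ⌈(37·385)/536⌉ = ⌈14630/536⌉ − ⌈14245/536⌉ = 28 − 27 = 1
n=38: ⌈(39·385)/536⌉ − ⌈(38·385)/536⌉ = ⌈15015/536⌉ − ⌈14630/536⌉ = 29 − 28 = 1
n=39: ⌈(40·385)/536⌉ − ⌈(39·385)/536⌉ = ⌈15400/536⌉ − ⌈15015/536⌉ = 29 − 29 = 0
n=40: ⌈(41·385)/536⌉ − ⌈(40·385)/536⌉ = ⌈15785/536⌉ − ⌈15400/536⌉ = 30 − 29 = 1
n=41: ⌈(42·385)/536⌉ − ⌈(41·385)/536⌉ = ⌈16170/536⌉ − ⌈15785/536⌉ = 31 − 30 = 1
n=42: ⌈(43·385)/536⌉ − ⌈(42·385)/536⌉ = ⌈16555/536⌉ − ⌈16170/536⌉ = 31 − 31 = 0
n=43: ⌈(44·385)/536⌉ − ⌈(43·385)/536⌉ = ⌈16940/536⌉ − ⌈16555/536⌉ = 32 − 31 = 1
n=44: ⌈(45·385)/536⌉ − ⌈(44·385)/536⌉ = ⌈17325/536⌉ − ⌈16940/536⌉ = 33 − 32 = 1
n=45: ⌈(46·385)/536⌉ − ⌈(45·385)/536⌉ = ⌈17710/536⌉ − ⌈17325/536⌉ = 34 − 33 = 1
n=46: ⌈(47·385)/536⌉ − ⌈(46·385)/536⌉ = ⌈18095/536⌉ − ⌈17710/536⌉ = 34 − 34 = 0
n=47: ⌈(48·385)/536⌉ − ⌈(47·385)/536⌉ = ⌈18480/536⌉ − ⌈18095/536⌉ = 35 − 34 = 1
n=48: ⌈(49·385)/536⌉ − ⌈(48·385)/536⌉ = ⌈18865/536⌉ − ⌈18480/536⌉ = 36 − 35 = 1
n=49: ⌈(50·385)/536⌉ − ⌈(49·385)/536⌉ = ⌈19250/536⌉ − ⌈18865/536⌉ = 36 − 36 = 0
n=50: ⌈(51·385)/536⌉ − ⌈(50·385)/536⌉ = ⌈19635/536⌉ − ⌈19250/536⌉ = 37 − 36 = 1
n=51: ⌈(52·385)/536⌉ − ⌈(51·385)/536⌉ = ⌈20020/536⌉ − ⌈19635/536⌉ = 38 − 37 = 1
n=52: ⌈(53·385)/536⌉ − ⌈(52·385)/536⌉ = ⌈20405/536⌉ − ⌈20020/536⌉ = 39 − 38 = 1
n=53: ⌈(54·385)/536⌉ − ⌈(53·385)/536⌉ = ⌈20790/536⌉ − ⌈20405/536⌉ = 39 − 39 = 0
n=54: ⌈(55·385)/536⌉ − ⌈(54·385)/536⌉ = ⌈21175/536⌉ − ⌈20790/536⌉ = 40 − 39 = 1
n=55: ⌈(56·385)/536⌉ − ⌈(55·385)/536⌉ = ⌈21560/536⌉ − ⌈21175/536⌉ = 41 − 40 = 1
n=56: ⌈(57·385)/536⌉ − ⌈(56·385)/536⌉ = ⌈21945/536⌉ − ⌈21560/536⌉ = 41 − 41 = 0
n=57: ⌈(58·385)/536⌉ − ⌈(57·385)/536⌉ = ⌈22330/536⌉ − ⌈21945/536⌉ = 42 − 41 = 1
n=58: ⌈(59·385)/536⌉ − ⌈(58·385)/536⌉ = ⌈22715/536⌉ − ⌈22330/536⌉ = 43 − 42 = 1
n=59: ⌈(60·385)/536⌉ − ⌈(59·385)/536⌉ = ⌈23100/536⌉ − ⌈22715/536⌉ = 44 − 43 = 1
n=60: ⌈(61·385)/536⌉ − ⌈(60·385)/536⌉ = ⌈23485/536⌉ − ⌈23100/536⌉ = 44 − 44 = 0
n=61: ⌈(62·385)/536⌉ − ⌈(61·385)/536⌉ = ⌈23870/536⌉ − ⌈23485/536⌉ = 45 − 44 = 1
n=62: ⌈(63·385)/536⌉ − ⌈(62·385)/536⌉ = ⌈24255/536⌉ − ⌈23870/536⌉ = 46 − 45 = 1
n=63: ⌈(64·385)/536⌉ − ⌈(63·385)/536⌉ = ⌈24640/536⌉ − ⌈24255/536⌉ = 46 − 46 = 0
n=64: ⌈(65·385)/536⌉ − ⌈(64·385)/536⌉ = ⌈25025/536⌉ − ⌈24640/536⌉ = 47 − 46 = 1
n=65: ⌈(66·385)/536⌉ − ⌈(65·385)/536⌉ = ⌈25410/536⌉ − ⌈25025/536⌉ = 48 − 47 = 1
n=66: ⌈(67·385)/536⌉ − ⌈(66·385)/536⌉ = ⌈25795/536⌉ − ⌈25410/536⌉ = 49 − 48 = 1
n=67: ⌈(68·385)/536⌉ − ⌈(67·385)/536⌉ = ⌈26180/536⌉ − ⌈25795/536⌉ = 49 − 49 = 0
n=68: ⌈(69·385)/536⌉ − ⌈(68·385)/536⌉ = ⌈26565/536⌉ − ⌈26180/536⌉ = 50 − 49 = 1
n=69: ⌈(70·385)/536⌉ − ⌈(69·385)/536⌉ = ⌈26950/536⌉ − ⌈26565/536⌉ = 51 − 50 = 1
n=70: ⌈(71·385)/536⌉ − ⌈(70·385)/536⌉ = ⌈27335/536⌉ − ⌈26950/536⌉ = 51 − 51 = 0
n=71: ⌈(72·385)/536⌉ − ⌈(71·385)/536⌉ = ⌈27720/536⌉ − ⌈27335/536⌉ = 52 − 51 = 1
n=72: ⌈(73·385)/536⌉ − ⌈(72·385)/536⌉ = ⌈28105/536⌉ − ⌈27720/536⌉ = 53 − 52 = 1
n=73: ⌈(74·385)/536⌉ − ⌈(73·385)/536⌉ = ⌈28490/536⌉ − ⌈28105/536⌉ = 54 − 53 = 1
n=74: ⌈(75·385)/536⌉ − ⌈(74·385)/536⌉ = ⌈28875/536⌉ − ⌈28490/536⌉ = 54 − 54 = 0
n=75: ⌈(76·385)/536⌉ − ⌈(75·385)/536⌉ = ⌈29260/536⌉ − ⌈28875/536⌉ = 55 − 54 = 1
n=76: ⌈(77·385)/536⌉ − ⌈(76·385)/536⌉ = ⌈29645/536⌉ − ⌈29260/536⌉ = 56 − 55 = 1
n=77: ⌈(78·385)/536⌉ − ⌈(77·385)/536⌉ = ⌈30030/536⌉ − ⌈29645/536⌉ = 57 − 56 = 1
n=78: ⌈(79·385)/536⌉ − ⌈(78·385)/536⌉ = ⌈30415/536⌉ − ⌈30030/536⌉ = 57 − 57 = 0


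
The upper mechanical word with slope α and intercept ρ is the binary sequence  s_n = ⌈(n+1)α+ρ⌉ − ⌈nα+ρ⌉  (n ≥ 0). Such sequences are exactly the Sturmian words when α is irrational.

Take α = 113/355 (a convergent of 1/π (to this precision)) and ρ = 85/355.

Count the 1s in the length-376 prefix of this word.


#1s = Σ_{n=0}^{375} s_n = Σ_{n=0}^{375} (⌈(n+1)α+ρ⌉ − ⌈nα+ρ⌉)
the sum telescopes: every ⌈nα+ρ⌉ with 0 < n < 376 appears once with + and once with −, leaving ⌈376α+ρ⌉ − ⌈0·α+ρ⌉
376α + ρ = (376·113 + 85) / 355 = 42573/355
ρ = 85/355
⌈42573/355⌉ = 120,  ⌈85/355⌉ = 1
#1s = 120 − 1 = 119

119


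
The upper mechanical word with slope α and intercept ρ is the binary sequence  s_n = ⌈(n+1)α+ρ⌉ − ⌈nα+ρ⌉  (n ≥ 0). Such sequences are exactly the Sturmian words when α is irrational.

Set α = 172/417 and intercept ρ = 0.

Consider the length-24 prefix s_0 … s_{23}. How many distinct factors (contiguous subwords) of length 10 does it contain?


t_n = ⌈(n·172)/417⌉ for n = 0 … 24:
  n=0…9: ⌈0/417⌉=0 ⌈172/417⌉=1 ⌈344/417⌉=1 ⌈516/417⌉=2 ⌈688/417⌉=2 ⌈860/417⌉=3 ⌈1032/417⌉=3 ⌈1204/417⌉=3 ⌈1376/417⌉=4 ⌈1548/417⌉=4
  n=10…19: ⌈1720/417⌉=5 ⌈1892/417⌉=5 ⌈2064/417⌉=5 ⌈2236/417⌉=6 ⌈2408/417⌉=6 ⌈2580/417⌉=7 ⌈2752/417⌉=7 ⌈2924/417⌉=8 ⌈3096/417⌉=8 ⌈3268/417⌉=8
  n=20…24: ⌈3440/417⌉=9 ⌈3612/417⌉=9 ⌈3784/417⌉=10 ⌈3956/417⌉=10 ⌈4128/417⌉=10
s_n = t_(n+1) − t_n for n = 0 … 23 gives
prefix = 101010010100101010010100
slide a length-10 window over [0..9] … [14..23] (15 windows); first occurrence of each distinct factor:
  [  0..  9] 1010100101
  [  1.. 10] 0101001010
  [  2.. 11] 1010010100
  [  3.. 12] 0100101001
  [  4.. 13] 1001010010
  [  5.. 14] 0010100101
  [  7.. 16] 1010010101
  [  8.. 17] 0100101010
  [  9.. 18] 1001010100
  [ 10.. 19] 0010101001
  [ 11.. 20] 0101010010
  (the other 4 windows repeat one of these)
distinct factors: {0010100101, 0010101001, 0100101001, 0100101010, 0101001010, 0101010010, 1001010010, 1001010100, 1010010100, 1010010101, 1010100101}
count = 11  (Sturmian bound for length 10 is 11)

11


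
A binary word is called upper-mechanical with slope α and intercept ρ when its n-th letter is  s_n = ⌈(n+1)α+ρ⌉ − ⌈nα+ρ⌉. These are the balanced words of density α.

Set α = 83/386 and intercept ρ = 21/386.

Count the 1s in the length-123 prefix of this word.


#1s = Σ_{n=0}^{122} s_n = Σ_{n=0}^{122} (⌈(n+1)α+ρ⌉ − ⌈nα+ρ⌉)
the sum telescopes: every ⌈nα+ρ⌉ with 0 < n < 123 appears once with + and once with −, leaving ⌈123α+ρ⌉ − ⌈0·α+ρ⌉
123α + ρ = (123·83 + 21) / 386 = 10230/386
ρ = 21/386
⌈10230/386⌉ = 27,  ⌈21/386⌉ = 1
#1s = 27 − 1 = 26

26


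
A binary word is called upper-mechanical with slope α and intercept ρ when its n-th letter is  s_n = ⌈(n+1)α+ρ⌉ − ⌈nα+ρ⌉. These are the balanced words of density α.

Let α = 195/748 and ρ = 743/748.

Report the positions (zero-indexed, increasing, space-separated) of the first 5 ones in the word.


0 3 7 11 15

n=0: ⌈938/748⌉−⌈743/748⌉ = 2−1 = 1  ← one
n=1: ⌈1133/748⌉−⌈938/748⌉ = 2−2 = 0
n=2: ⌈1328/748⌉−⌈1133/748⌉ = 2−2 = 0
n=3: ⌈1523/748⌉−⌈1328/748⌉ = 3−2 = 1  ← one
n=4: ⌈1718/748⌉−⌈1523/748⌉ = 3−3 = 0
n=5: ⌈1913/748⌉−⌈1718/748⌉ = 3−3 = 0
n=6: ⌈2108/748⌉−⌈1913/748⌉ = 3−3 = 0
n=7: ⌈2303/748⌉−⌈2108/748⌉ = 4−3 = 1  ← one
n=8: ⌈2498/748⌉−⌈2303/748⌉ = 4−4 = 0
n=9: ⌈2693/748⌉−⌈2498/748⌉ = 4−4 = 0
n=10: ⌈2888/748⌉−⌈2693/748⌉ = 4−4 = 0
n=11: ⌈3083/748⌉−⌈2888/748⌉ = 5−4 = 1  ← one
n=12: ⌈3278/748⌉−⌈3083/748⌉ = 5−5 = 0
n=13: ⌈3473/748⌉−⌈3278/748⌉ = 5−5 = 0
n=14: ⌈3668/748⌉−⌈3473/748⌉ = 5−5 = 0
n=15: ⌈3863/748⌉−⌈3668/748⌉ = 6−5 = 1  ← one
positions of the first 5 ones: 0 3 7 11 15


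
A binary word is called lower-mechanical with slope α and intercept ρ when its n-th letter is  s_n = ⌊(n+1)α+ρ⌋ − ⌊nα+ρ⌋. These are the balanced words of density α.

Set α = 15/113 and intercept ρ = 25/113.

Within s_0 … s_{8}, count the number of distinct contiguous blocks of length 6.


t_n = ⌊(n·15+25)/113⌋ for n = 0 … 9:
  n=0…9: ⌊25/113⌋=0 ⌊40/113⌋=0 ⌊55/113⌋=0 ⌊70/113⌋=0 ⌊85/113⌋=0 ⌊100/113⌋=0 ⌊115/113⌋=1 ⌊130/113⌋=1 ⌊145/113⌋=1 ⌊160/113⌋=1
s_n = t_(n+1) − t_n for n = 0 … 8 gives
prefix = 000001000
slide a length-6 window over [0..5] … [3..8] (4 windows); first occurrence of each distinct factor:
  [  0..  5] 000001
  [  1..  6] 000010
  [  2..  7] 000100
  [  3..  8] 001000
distinct factors: {000001, 000010, 000100, 001000}
count = 4  (Sturmian bound for length 6 is 7)

4


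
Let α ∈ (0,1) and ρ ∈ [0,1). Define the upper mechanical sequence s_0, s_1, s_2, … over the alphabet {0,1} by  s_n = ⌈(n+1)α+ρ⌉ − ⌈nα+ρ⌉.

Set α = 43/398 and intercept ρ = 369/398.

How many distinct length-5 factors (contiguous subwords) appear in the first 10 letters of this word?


t_n = ⌈(n·43+369)/398⌉ for n = 0 … 10:
  n=0…9: ⌈369/398⌉=1 ⌈412/398⌉=2 ⌈455/398⌉=2 ⌈498/398⌉=2 ⌈541/398⌉=2 ⌈584/398⌉=2 ⌈627/398⌉=2 ⌈670/398⌉=2 ⌈713/398⌉=2 ⌈756/398⌉=2
  n=10: ⌈799/398⌉=3
s_n = t_(n+1) − t_n for n = 0 … 9 gives
prefix = 1000000001
slide a length-5 window over [0..4] … [5..9] (6 windows); first occurrence of each distinct factor:
  [  0..  4] 10000
  [  1..  5] 00000
  [  5..  9] 00001
  (the other 3 windows repeat one of these)
distinct factors: {00000, 00001, 10000}
count = 3  (Sturmian bound for length 5 is 6)

3


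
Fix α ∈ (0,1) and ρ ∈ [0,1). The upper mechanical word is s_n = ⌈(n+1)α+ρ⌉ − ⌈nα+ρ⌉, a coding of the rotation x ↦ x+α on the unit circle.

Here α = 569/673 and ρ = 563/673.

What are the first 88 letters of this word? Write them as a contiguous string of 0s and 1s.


n=0: ⌈(1·569+563)/673⌉ − ⌈(0·569+563)/673⌉ = ⌈1132/673⌉ − ⌈563/673⌉ = 2 − 1 = 1
n=1: ⌈(2·569+563)/673⌉ − ⌈(1·569+563)/673⌉ = ⌈1701/673⌉ − ⌈1132/673⌉ = 3 − 2 = 1
n=2: ⌈(3·569+563)/673⌉ − ⌈(2·569+563)/673⌉ = ⌈2270/673⌉ − ⌈1701/673⌉ = 4 − 3 = 1
n=3: ⌈(4·569+563)/673⌉ − ⌈(3·569+563)/673⌉ = ⌈2839/673⌉ − ⌈2270/673⌉ = 5 − 4 = 1
n=4: ⌈(5·569+563)/673⌉ − ⌈(4·569+563)/673⌉ = ⌈3408/673⌉ − ⌈2839/673⌉ = 6 − 5 = 1
n=5: ⌈(6·569+563)/673⌉ − ⌈(5·569+563)/673⌉ = ⌈3977/673⌉ − ⌈3408/673⌉ = 6 − 6 = 0
n=6: ⌈(7·569+563)/673⌉ − ⌈(6·569+563)/673⌉ = ⌈4546/673⌉ − ⌈3977/673⌉ = 7 − 6 = 1
n=7: ⌈(8·569+563)/673⌉ − ⌈(7·569+563)/673⌉ = ⌈5115/673⌉ − ⌈4546/673⌉ = 8 − 7 = 1
n=8: ⌈(9·569+563)/673⌉ − ⌈(8·569+563)/673⌉ = ⌈5684/673⌉ − ⌈5115/673⌉ = 9 − 8 = 1
n=9: ⌈(10·569+563)/673⌉ − ⌈(9·569+563)/673⌉ = ⌈6253/673⌉ − ⌈5684/673⌉ = 10 − 9 = 1
n=10: ⌈(11·569+563)/673⌉ − ⌈(10·569+563)/673⌉ = ⌈6822/673⌉ − ⌈6253/673⌉ = 11 − 10 = 1
n=11: ⌈(12·569+563)/673⌉ − ⌈(11·569+563)/673⌉ = ⌈7391/673⌉ − ⌈6822/673⌉ = 11 − 11 = 0
n=12: ⌈(13·569+563)/673⌉ − ⌈(12·569+563)/673⌉ = ⌈7960/673⌉ − ⌈7391/673⌉ = 12 − 11 = 1
n=13: ⌈(14·569+563)/673⌉ − ⌈(13·569+563)/673⌉ = ⌈8529/673⌉ − ⌈7960/673⌉ = 13 − 12 = 1
n=14: ⌈(15·569+563)/673⌉ − ⌈(14·569+563)/673⌉ = ⌈9098/673⌉ − ⌈8529/673⌉ = 14 − 13 = 1
n=15: ⌈(16·569+563)/673⌉ − ⌈(15·569+563)/673⌉ = ⌈9667/673⌉ − ⌈9098/673⌉ = 15 − 14 = 1
n=16: ⌈(17·569+563)/673⌉ − ⌈(16·569+563)/673⌉ = ⌈10236/673⌉ − ⌈9667/673⌉ = 16 − 15 = 1
n=17: ⌈(18·569+563)/673⌉ − ⌈(17·569+563)/673⌉ = ⌈10805/673⌉ − ⌈10236/673⌉ = 17 − 16 = 1
n=18: ⌈(19·569+563)/673⌉ − ⌈(18·569+563)/673⌉ = ⌈11374/673⌉ − ⌈10805/673⌉ = 17 − 17 = 0
n=19: ⌈(20·569+563)/673⌉ − ⌈(19·569+563)/673⌉ = ⌈11943/673⌉ − ⌈11374/673⌉ = 18 − 17 = 1
n=20: ⌈(21·569+563)/673⌉ − ⌈(20·569+563)/673⌉ = ⌈12512/673⌉ − ⌈11943/673⌉ = 19 − 18 = 1
n=21: ⌈(22·569+563)/673⌉ − ⌈(21·569+563)/673⌉ = ⌈13081/673⌉ − ⌈12512/673⌉ = 20 − 19 = 1
n=22: ⌈(23·569+563)/673⌉ − ⌈(22·569+563)/673⌉ = ⌈13650/673⌉ − ⌈13081/673⌉ = 21 − 20 = 1
n=23: ⌈(24·569+563)/673⌉ − ⌈(23·569+563)/673⌉ = ⌈14219/673⌉ − ⌈13650/673⌉ = 22 − 21 = 1
n=24: ⌈(25·569+563)/673⌉ − ⌈(24·569+563)/673⌉ = ⌈14788/673⌉ − ⌈14219/673⌉ = 22 − 22 = 0
n=25: ⌈(26·569+563)/673⌉ − ⌈(25·569+563)/673⌉ = ⌈15357/673⌉ − ⌈14788/673⌉ = 23 − 22 = 1
n=26: ⌈(27·569+563)/673⌉ − ⌈(26·569+563)/673⌉ = ⌈15926/673⌉ − ⌈15357/673⌉ = 24 − 23 = 1
n=27: ⌈(28·569+563)/673⌉ − ⌈(27·569+563)/673⌉ = ⌈16495/673⌉ − ⌈15926/673⌉ = 25 − 24 = 1
n=28: ⌈(29·569+563)/673⌉ − ⌈(28·569+563)/673⌉ = ⌈17064/673⌉ − ⌈16495/673⌉ = 26 − 25 = 1
n=29: ⌈(30·569+563)/673⌉ − ⌈(29·569+563)/673⌉ = ⌈17633/673⌉ − ⌈17064/673⌉ = 27 − 26 = 1
n=30: ⌈(31·569+563)/673⌉ − ⌈(30·569+563)/673⌉ = ⌈18202/673⌉ − ⌈17633/673⌉ = 28 − 27 = 1
n=31: ⌈(32·569+563)/673⌉ − ⌈(31·569+563)/673⌉ = ⌈18771/673⌉ − ⌈18202/673⌉ = 28 − 28 = 0
n=32: ⌈(33·569+563)/673⌉ − ⌈(32·569+563)/673⌉ = ⌈19340/673⌉ − ⌈18771/673⌉ = 29 − 28 = 1
n=33: ⌈(34·569+563)/673⌉ − ⌈(33·569+563)/673⌉ = ⌈19909/673⌉ − ⌈19340/673⌉ = 30 − 29 = 1
n=34: ⌈(35·569+563)/673⌉ − ⌈(34·569+563)/673⌉ = ⌈20478/673⌉ − ⌈19909/673⌉ = 31 − 30 = 1
n=35: ⌈(36·569+563)/673⌉ − ⌈(35·569+563)/673⌉ = ⌈21047/673⌉ − ⌈20478/673⌉ = 32 − 31 = 1
n=36: ⌈(37·569+563)/673⌉ − ⌈(36·569+563)/673⌉ = ⌈21616/673⌉ − ⌈21047/673⌉ = 33 − 32 = 1
n=37: ⌈(38·569+563)/673⌉ − ⌈(37·569+563)/673⌉ = ⌈22185/673⌉ − ⌈21616/673⌉ = 33 − 33 = 0
n=38: ⌈(39·569+563)/673⌉ − ⌈(38·569+563)/673⌉ = ⌈22754/673⌉ − ⌈22185/673⌉ = 34 − 33 = 1
n=39: ⌈(40·569+563)/673⌉ − ⌈(39·569+563)/673⌉ = ⌈23323/673⌉ − ⌈22754/673⌉ = 35 − 34 = 1
n=40: ⌈(41·569+563)/673⌉ − ⌈(40·569+563)/673⌉ = ⌈23892/673⌉ − ⌈23323/673⌉ = 36 − 35 = 1
n=41: ⌈(42·569+563)/673⌉ − ⌈(41·569+563)/673⌉ = ⌈24461/673⌉ − ⌈23892/673⌉ = 37 − 36 = 1
n=42: ⌈(43·569+563)/673⌉ − ⌈(42·569+563)/673⌉ = ⌈25030/673⌉ − ⌈24461/673⌉ = 38 − 37 = 1
n=43: ⌈(44·569+563)/673⌉ − ⌈(43·569+563)/673⌉ = ⌈25599/673⌉ − ⌈25030/673⌉ = 39 − 38 = 1
n=44: ⌈(45·569+563)/673⌉ − ⌈(44·569+563)/673⌉ = ⌈26168/673⌉ − ⌈25599/673⌉ = 39 − 39 = 0
n=45: ⌈(46·569+563)/673⌉ − ⌈(45·569+563)/673⌉ = ⌈26737/673⌉ − ⌈26168/673⌉ = 40 − 39 = 1
n=46: ⌈(47·569+563)/673⌉ − ⌈(46·569+563)/673⌉ = ⌈27306/673⌉ − ⌈26737/673⌉ = 41 − 40 = 1
n=47: ⌈(48·569+563)/673⌉ − ⌈(47·569+563)/673⌉ = ⌈27875/673⌉ − ⌈27306/673⌉ = 42 − 41 = 1
n=48: ⌈(49·569+563)/673⌉ − ⌈(48·569+563)/673⌉ = ⌈28444/673⌉ − ⌈27875/673⌉ = 43 − 42 = 1
n=49: ⌈(50·569+563)/673⌉ − ⌈(49·569+563)/673⌉ = ⌈29013/673⌉ − ⌈28444/673⌉ = 44 − 43 = 1
n=50: ⌈(51·569+563)/673⌉ − ⌈(50·569+563)/673⌉ = ⌈29582/673⌉ − ⌈29013/673⌉ = 44 − 44 = 0
n=51: ⌈(52·569+563)/673⌉ − ⌈(51·569+563)/673⌉ = ⌈30151/673⌉ − ⌈29582/673⌉ = 45 − 44 = 1
n=52: ⌈(53·569+563)/673⌉ − ⌈(52·569+563)/673⌉ = ⌈30720/673⌉ − ⌈30151/673⌉ = 46 − 45 = 1
n=53: ⌈(54·569+563)/673⌉ − ⌈(53·569+563)/673⌉ = ⌈31289/673⌉ − ⌈30720/673⌉ = 47 − 46 = 1
n=54: ⌈(55·569+563)/673⌉ − ⌈(54·569+563)/673⌉ = ⌈31858/673⌉ − ⌈31289/673⌉ = 48 − 47 = 1
n=55: ⌈(56·569+563)/673⌉ − ⌈(55·569+563)/673⌉ = ⌈32427/673⌉ − ⌈31858/673⌉ = 49 − 48 = 1
n=56: ⌈(57·569+563)/673⌉ − ⌈(56·569+563)/673⌉ = ⌈32996/673⌉ − ⌈32427/673⌉ = 50 − 49 = 1
n=57: ⌈(58·569+563)/673⌉ − ⌈(57·569+563)/673⌉ = ⌈33565/673⌉ − ⌈32996/673⌉ = 50 − 50 = 0
n=58: ⌈(59·569+563)/673⌉ − ⌈(58·569+563)/673⌉ = ⌈34134/673⌉ − ⌈33565/673⌉ = 51 − 50 = 1
n=59: ⌈(60·569+563)/673⌉ − ⌈(59·569+563)/673⌉ = ⌈34703/673⌉ − ⌈34134/673⌉ = 52 − 51 = 1
n=60: ⌈(61·569+563)/673⌉ − ⌈(60·569+563)/673⌉ = ⌈35272/673⌉ − ⌈34703/673⌉ = 53 − 52 = 1
n=61: ⌈(62·569+563)/673⌉ − ⌈(61·569+563)/673⌉ = ⌈35841/673⌉ − ⌈35272/673⌉ = 54 − 53 = 1
n=62: ⌈(63·569+563)/673⌉ − ⌈(62·569+563)/673⌉ = ⌈36410/673⌉ − ⌈35841/673⌉ = 55 − 54 = 1
n=63: ⌈(64·569+563)/673⌉ − ⌈(63·569+563)/673⌉ = ⌈36979/673⌉ − ⌈36410/673⌉ = 55 − 55 = 0
n=64: ⌈(65·569+563)/673⌉ − ⌈(64·569+563)/673⌉ = ⌈37548/673⌉ − ⌈36979/673⌉ = 56 − 55 = 1
n=65: ⌈(66·569+563)/673⌉ − ⌈(65·569+563)/673⌉ = ⌈38117/673⌉ − ⌈37548/673⌉ = 57 − 56 = 1
n=66: ⌈(67·569+563)/673⌉ − ⌈(66·569+563)/673⌉ = ⌈38686/673⌉ − ⌈38117/673⌉ = 58 − 57 = 1
n=67: ⌈(68·569+563)/673⌉ − ⌈(67·569+563)/673⌉ = ⌈39255/673⌉ − ⌈38686/673⌉ = 59 − 58 = 1
n=68: ⌈(69·569+563)/673⌉ − ⌈(68·569+563)/673⌉ = ⌈39824/673⌉ − ⌈39255/673⌉ = 60 − 59 = 1
n=69: ⌈(70·569+563)/673⌉ − ⌈(69·569+563)/673⌉ = ⌈40393/673⌉ − ⌈39824/673⌉ = 61 − 60 = 1
n=70: ⌈(71·569+563)/673⌉ − ⌈(70·569+563)/673⌉ = ⌈40962/673⌉ − ⌈40393/673⌉ = 61 − 61 = 0
n=71: ⌈(72·569+563)/673⌉ − ⌈(71·569+563)/673⌉ = ⌈41531/673⌉ − ⌈40962/673⌉ = 62 − 61 = 1
n=72: ⌈(73·569+563)/673⌉ − ⌈(72·569+563)/673⌉ = ⌈42100/673⌉ − ⌈41531/673⌉ = 63 − 62 = 1
n=73: ⌈(74·569+563)/673⌉ − ⌈(73·569+563)/673⌉ = ⌈42669/673⌉ − ⌈42100/673⌉ = 64 − 63 = 1
n=74: ⌈(75·569+563)/673⌉ − ⌈(74·569+563)/673⌉ = ⌈43238/673⌉ − ⌈42669/673⌉ = 65 − 64 = 1
n=75: ⌈(76·569+563)/673⌉ − ⌈(75·569+563)/673⌉ = ⌈43807/673⌉ − ⌈43238/673⌉ = 66 − 65 = 1
n=76: ⌈(77·569+563)/673⌉ − ⌈(76·569+563)/673⌉ = ⌈44376/673⌉ − ⌈43807/673⌉ = 66 − 66 = 0
n=77: ⌈(78·569+563)/673⌉ − ⌈(77·569+563)/673⌉ = ⌈44945/673⌉ − ⌈44376/673⌉ = 67 − 66 = 1
n=78: ⌈(79·569+563)/673⌉ − ⌈(78·569+563)/673⌉ = ⌈45514/673⌉ − ⌈44945/673⌉ = 68 − 67 = 1
n=79: ⌈(80·569+563)/673⌉ − ⌈(79·569+563)/673⌉ = ⌈46083/673⌉ − ⌈45514/673⌉ = 69 − 68 = 1
n=80: ⌈(81·569+563)/673⌉ − ⌈(80·569+563)/673⌉ = ⌈46652/673⌉ − ⌈46083/673⌉ = 70 − 69 = 1
n=81: ⌈(82·569+563)/673⌉ − ⌈(81·569+563)/673⌉ = ⌈47221/673⌉ − ⌈46652/673⌉ = 71 − 70 = 1
n=82: ⌈(83·569+563)/673⌉ − ⌈(82·569+563)/673⌉ = ⌈47790/673⌉ − ⌈47221/673⌉ = 72 − 71 = 1
n=83: ⌈(84·569+563)/673⌉ − ⌈(83·569+563)/673⌉ = ⌈48359/673⌉ − ⌈47790/673⌉ = 72 − 72 = 0
n=84: ⌈(85·569+563)/673⌉ − ⌈(84·569+563)/673⌉ = ⌈48928/673⌉ − ⌈48359/673⌉ = 73 − 72 = 1
n=85: ⌈(86·569+563)/673⌉ − ⌈(85·569+563)/673⌉ = ⌈49497/673⌉ − ⌈48928/673⌉ = 74 − 73 = 1
n=86: ⌈(87·569+563)/673⌉ − ⌈(86·569+563)/673⌉ = ⌈50066/673⌉ − ⌈49497/673⌉ = 75 − 74 = 1
n=87: ⌈(88·569+563)/673⌉ − ⌈(87·569+563)/673⌉ = ⌈50635/673⌉ − ⌈50066/673⌉ = 76 − 75 = 1

1111101111101111110111110111111011111011111101111101111110111110111111011111011111101111


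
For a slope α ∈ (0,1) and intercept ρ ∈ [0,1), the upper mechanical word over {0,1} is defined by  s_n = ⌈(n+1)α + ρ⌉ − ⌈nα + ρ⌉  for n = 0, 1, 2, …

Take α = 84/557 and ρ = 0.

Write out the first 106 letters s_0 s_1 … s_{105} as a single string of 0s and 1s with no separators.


1000001000000100000100000010000001000001000000100000010000010000001000001000000100000010000010000001000000

n=0: ⌈(1·84)/557⌉ − ⌈(0·84)/557⌉ = ⌈84/557⌉ − ⌈0/557⌉ = 1 − 0 = 1
n=1: ⌈(2·84)/557⌉ − ⌈(1·84)/557⌉ = ⌈168/557⌉ − ⌈84/557⌉ = 1 − 1 = 0
n=2: ⌈(3·84)/557⌉ − ⌈(2·84)/557⌉ = ⌈252/557⌉ − ⌈168/557⌉ = 1 − 1 = 0
n=3: ⌈(4·84)/557⌉ − ⌈(3·84)/557⌉ = ⌈336/557⌉ − ⌈252/557⌉ = 1 − 1 = 0
n=4: ⌈(5·84)/557⌉ − ⌈(4·84)/557⌉ = ⌈420/557⌉ − ⌈336/557⌉ = 1 − 1 = 0
n=5: ⌈(6·84)/557⌉ − ⌈(5·84)/557⌉ = ⌈504/557⌉ − ⌈420/557⌉ = 1 − 1 = 0
n=6: ⌈(7·84)/557⌉ − ⌈(6·84)/557⌉ = ⌈588/557⌉ − ⌈504/557⌉ = 2 − 1 = 1
n=7: ⌈(8·84)/557⌉ − ⌈(7·84)/557⌉ = ⌈672/557⌉ − ⌈588/557⌉ = 2 − 2 = 0
n=8: ⌈(9·84)/557⌉ − ⌈(8·84)/557⌉ = ⌈756/557⌉ − ⌈672/557⌉ = 2 − 2 = 0
n=9: ⌈(10·84)/557⌉ − ⌈(9·84)/557⌉ = ⌈840/557⌉ − ⌈756/557⌉ = 2 − 2 = 0
n=10: ⌈(11·84)/557⌉ − ⌈(10·84)/557⌉ = ⌈924/557⌉ − ⌈840/557⌉ = 2 − 2 = 0
n=11: ⌈(12·84)/557⌉ − ⌈(11·84)/557⌉ = ⌈1008/557⌉ − ⌈924/557⌉ = 2 − 2 = 0
n=12: ⌈(13·84)/557⌉ − ⌈(12·84)/557⌉ = ⌈1092/557⌉ − ⌈1008/557⌉ = 2 − 2 = 0
n=13: ⌈(14·84)/557⌉ − ⌈(13·84)/557⌉ = ⌈1176/557⌉ − ⌈1092/557⌉ = 3 − 2 = 1
n=14: ⌈(15·84)/557⌉ − ⌈(14·84)/557⌉ = ⌈1260/557⌉ − ⌈1176/557⌉ = 3 − 3 = 0
n=15: ⌈(16·84)/557⌉ − ⌈(15·84)/557⌉ = ⌈1344/557⌉ − ⌈1260/557⌉ = 3 − 3 = 0
n=16: ⌈(17·84)/557⌉ − ⌈(16·84)/557⌉ = ⌈1428/557⌉ − ⌈1344/557⌉ = 3 − 3 = 0
n=17: ⌈(18·84)/557⌉ − ⌈(17·84)/557⌉ = ⌈1512/557⌉ − ⌈1428/557⌉ = 3 − 3 = 0
n=18: ⌈(19·84)/557⌉ − ⌈(18·84)/557⌉ = ⌈1596/557⌉ − ⌈1512/557⌉ = 3 − 3 = 0
n=19: ⌈(20·84)/557⌉ − ⌈(19·84)/557⌉ = ⌈1680/557⌉ − ⌈1596/557⌉ = 4 − 3 = 1
n=20: ⌈(21·84)/557⌉ − ⌈(20·84)/557⌉ = ⌈1764/557⌉ − ⌈1680/557⌉ = 4 − 4 = 0
n=21: ⌈(22·84)/557⌉ − ⌈(21·84)/557⌉ = ⌈1848/557⌉ − ⌈1764/557⌉ = 4 − 4 = 0
n=22: ⌈(23·84)/557⌉ − ⌈(22·84)/557⌉ = ⌈1932/557⌉ − ⌈1848/557⌉ = 4 − 4 = 0
n=23: ⌈(24·84)/557⌉ − ⌈(23·84)/557⌉ = ⌈2016/557⌉ − ⌈1932/557⌉ = 4 − 4 = 0
n=24: ⌈(25·84)/557⌉ − ⌈(24·84)/557⌉ = ⌈2100/557⌉ − ⌈2016/557⌉ = 4 − 4 = 0
n=25: ⌈(26·84)/557⌉ − ⌈(25·84)/557⌉ = ⌈2184/557⌉ − ⌈2100/557⌉ = 4 − 4 = 0
n=26: ⌈(27·84)/557⌉ − ⌈(26·84)/557⌉ = ⌈2268/557⌉ − ⌈2184/557⌉ = 5 − 4 = 1
n=27: ⌈(28·84)/557⌉ − ⌈(27·84)/557⌉ = ⌈2352/557⌉ − ⌈2268/557⌉ = 5 − 5 = 0
n=28: ⌈(29·84)/557⌉ − ⌈(28·84)/557⌉ = ⌈2436/557⌉ − ⌈2352/557⌉ = 5 − 5 = 0
n=29: ⌈(30·84)/557⌉ − ⌈(29·84)/557⌉ = ⌈2520/557⌉ − ⌈2436/557⌉ = 5 − 5 = 0
n=30: ⌈(31·84)/557⌉ − ⌈(30·84)/557⌉ = ⌈2604/557⌉ − ⌈2520/557⌉ = 5 − 5 = 0
n=31: ⌈(32·84)/557⌉ − ⌈(31·84)/557⌉ = ⌈2688/557⌉ − ⌈2604/557⌉ = 5 − 5 = 0
n=32: ⌈(33·84)/557⌉ − ⌈(32·84)/557⌉ = ⌈2772/557⌉ − ⌈2688/557⌉ = 5 − 5 = 0
n=33: ⌈(34·84)/557⌉ − ⌈(33·84)/557⌉ = ⌈2856/557⌉ − ⌈2772/557⌉ = 6 − 5 = 1
n=34: ⌈(35·84)/557⌉ − ⌈(34·84)/557⌉ = ⌈2940/557⌉ − ⌈2856/557⌉ = 6 − 6 = 0
n=35: ⌈(36·84)/557⌉ − ⌈(35·84)/557⌉ = ⌈3024/557⌉ − ⌈2940/557⌉ = 6 − 6 = 0
n=36: ⌈(37·84)/557⌉ − ⌈(36·84)/557⌉ = ⌈3108/557⌉ − ⌈3024/557⌉ = 6 − 6 = 0
n=37: ⌈(38·84)/557⌉ − ⌈(37·84)/557⌉ = ⌈3192/557⌉ − ⌈3108/557⌉ = 6 − 6 = 0
n=38: ⌈(39·84)/557⌉ − ⌈(38·84)/557⌉ = ⌈3276/557⌉ − ⌈3192/557⌉ = 6 − 6 = 0
n=39: ⌈(40·84)/557⌉ − ⌈(39·84)/557⌉ = ⌈3360/557⌉ − ⌈3276/557⌉ = 7 − 6 = 1
n=40: ⌈(41·84)/557⌉ − ⌈(40·84)/557⌉ = ⌈3444/557⌉ − ⌈3360/557⌉ = 7 − 7 = 0
n=41: ⌈(42·84)/557⌉ − ⌈(41·84)/557⌉ = ⌈3528/557⌉ − ⌈3444/557⌉ = 7 − 7 = 0
n=42: ⌈(43·84)/557⌉ − ⌈(42·84)/557⌉ = ⌈3612/557⌉ − ⌈3528/557⌉ = 7 − 7 = 0
n=43: ⌈(44·84)/557⌉ − ⌈(43·84)/557⌉ = ⌈3696/557⌉ − ⌈3612/557⌉ = 7 − 7 = 0
n=44: ⌈(45·84)/557⌉ − ⌈(44·84)/557⌉ = ⌈3780/557⌉ − ⌈3696/557⌉ = 7 − 7 = 0
n=45: ⌈(46·84)/557⌉ − ⌈(45·84)/557⌉ = ⌈3864/557⌉ − ⌈3780/557⌉ = 7 − 7 = 0
n=46: ⌈(47·84)/557⌉ − ⌈(46·84)/557⌉ = ⌈3948/557⌉ − ⌈3864/557⌉ = 8 − 7 = 1
n=47: ⌈(48·84)/557⌉ − ⌈(47·84)/557⌉ = ⌈4032/557⌉ − ⌈3948/557⌉ = 8 − 8 = 0
n=48: ⌈(49·84)/557⌉ − ⌈(48·84)/557⌉ = ⌈4116/557⌉ − ⌈4032/557⌉ = 8 − 8 = 0
n=49: ⌈(50·84)/557⌉ − ⌈(49·84)/557⌉ = ⌈4200/557⌉ − ⌈4116/557⌉ = 8 − 8 = 0
n=50: ⌈(51·84)/557⌉ − ⌈(50·84)/557⌉ = ⌈4284/557⌉ − ⌈4200/557⌉ = 8 − 8 = 0
n=51: ⌈(52·84)/557⌉ − ⌈(51·84)/557⌉ = ⌈4368/557⌉ − ⌈4284/557⌉ = 8 − 8 = 0
n=52: ⌈(53·84)/557⌉ − ⌈(52·84)/557⌉ = ⌈4452/557⌉ − ⌈4368/557⌉ = 8 − 8 = 0
n=53: ⌈(54·84)/557⌉ − ⌈(53·84)/557⌉ = ⌈4536/557⌉ − ⌈4452/557⌉ = 9 − 8 = 1
n=54: ⌈(55·84)/557⌉ − ⌈(54·84)/557⌉ = ⌈4620/557⌉ − ⌈4536/557⌉ = 9 − 9 = 0
n=55: ⌈(56·84)/557⌉ − ⌈(55·84)/557⌉ = ⌈4704/557⌉ − ⌈4620/557⌉ = 9 − 9 = 0
n=56: ⌈(57·84)/557⌉ − ⌈(56·84)/557⌉ = ⌈4788/557⌉ − ⌈4704/557⌉ = 9 − 9 = 0
n=57: ⌈(58·84)/557⌉ − ⌈(57·84)/557⌉ = ⌈4872/557⌉ − ⌈4788/557⌉ = 9 − 9 = 0
n=58: ⌈(59·84)/557⌉ − ⌈(58·84)/557⌉ = ⌈4956/557⌉ − ⌈4872/557⌉ = 9 − 9 = 0
n=59: ⌈(60·84)/557⌉ − ⌈(59·84)/557⌉ = ⌈5040/557⌉ − ⌈4956/557⌉ = 10 − 9 = 1
n=60: ⌈(61·84)/557⌉ − ⌈(60·84)/557⌉ = ⌈5124/557⌉ − ⌈5040/557⌉ = 10 − 10 = 0
n=61: ⌈(62·84)/557⌉ − ⌈(61·84)/557⌉ = ⌈5208/557⌉ − ⌈5124/557⌉ = 10 − 10 = 0
n=62: ⌈(63·84)/557⌉ − ⌈(62·84)/557⌉ = ⌈5292/557⌉ − ⌈5208/557⌉ = 10 − 10 = 0
n=63: ⌈(64·84)/557⌉ − ⌈(63·84)/557⌉ = ⌈5376/557⌉ − ⌈5292/557⌉ = 10 − 10 = 0
n=64: ⌈(65·84)/557⌉ − ⌈(64·84)/557⌉ = ⌈5460/557⌉ − ⌈5376/557⌉ = 10 − 10 = 0
n=65: ⌈(66·84)/557⌉ − ⌈(65·84)/557⌉ = ⌈5544/557⌉ − ⌈5460/557⌉ = 10 − 10 = 0
n=66: ⌈(67·84)/557⌉ − ⌈(66·84)/557⌉ = ⌈5628/557⌉ − ⌈5544/557⌉ = 11 − 10 = 1
n=67: ⌈(68·84)/557⌉ − ⌈(67·84)/557⌉ = ⌈5712/557⌉ − ⌈5628/557⌉ = 11 − 11 = 0
n=68: ⌈(69·84)/557⌉ − ⌈(68·84)/557⌉ = ⌈5796/557⌉ − ⌈5712/557⌉ = 11 − 11 = 0
n=69: ⌈(70·84)/557⌉ − ⌈(69·84)/557⌉ = ⌈5880/557⌉ − ⌈5796/557⌉ = 11 − 11 = 0
n=70: ⌈(71·84)/557⌉ − ⌈(70·84)/557⌉ = ⌈5964/557⌉ − ⌈5880/557⌉ = 11 − 11 = 0
n=71: ⌈(72·84)/557⌉ − ⌈(71·84)/557⌉ = ⌈6048/557⌉ − ⌈5964/557⌉ = 11 − 11 = 0
n=72: ⌈(73·84)/557⌉ − ⌈(72·84)/557⌉ = ⌈6132/557⌉ − ⌈6048/557⌉ = 12 − 11 = 1
n=73: ⌈(74·84)/557⌉ − ⌈(73·84)/557⌉ = ⌈6216/557⌉ − ⌈6132/557⌉ = 12 − 12 = 0
n=74: ⌈(75·84)/557⌉ − ⌈(74·84)/557⌉ = ⌈6300/557⌉ − ⌈6216/557⌉ = 12 − 12 = 0
n=75: ⌈(76·84)/557⌉ − ⌈(75·84)/557⌉ = ⌈6384/557⌉ − ⌈6300/557⌉ = 12 − 12 = 0
n=76: ⌈(77·84)/557⌉ − ⌈(76·84)/557⌉ = ⌈6468/557⌉ − ⌈6384/557⌉ = 12 − 12 = 0
n=77: ⌈(78·84)/557⌉ − ⌈(77·84)/557⌉ = ⌈6552/557⌉ − ⌈6468/557⌉ = 12 − 12 = 0
n=78: ⌈(79·84)/557⌉ − ⌈(78·84)/557⌉ = ⌈6636/557⌉ − ⌈6552/557⌉ = 12 − 12 = 0
n=79: ⌈(80·84)/557⌉ − ⌈(79·84)/557⌉ = ⌈6720/557⌉ − ⌈6636/557⌉ = 13 − 12 = 1
n=80: ⌈(81·84)/557⌉ − ⌈(80·84)/557⌉ = ⌈6804/557⌉ − ⌈6720/557⌉ = 13 − 13 = 0
n=81: ⌈(82·84)/557⌉ − ⌈(81·84)/557⌉ = ⌈6888/557⌉ − ⌈6804/557⌉ = 13 − 13 = 0
n=82: ⌈(83·84)/557⌉ − ⌈(82·84)/557⌉ = ⌈6972/557⌉ − ⌈6888/557⌉ = 13 − 13 = 0
n=83: ⌈(84·84)/557⌉ − ⌈(83·84)/557⌉ = ⌈7056/557⌉ − ⌈6972/557⌉ = 13 − 13 = 0
n=84: ⌈(85·84)/557⌉ − ⌈(84·84)/557⌉ = ⌈7140/557⌉ − ⌈7056/557⌉ = 13 − 13 = 0
n=85: ⌈(86·84)/557⌉ − ⌈(85·84)/557⌉ = ⌈7224/557⌉ − ⌈7140/557⌉ = 13 − 13 = 0
n=86: ⌈(87·84)/557⌉ − ⌈(86·84)/557⌉ = ⌈7308/557⌉ − ⌈7224/557⌉ = 14 − 13 = 1
n=87: ⌈(88·84)/557⌉ − ⌈(87·84)/557⌉ = ⌈7392/557⌉ − ⌈7308/557⌉ = 14 − 14 = 0
n=88: ⌈(89·84)/557⌉ − ⌈(88·84)/557⌉ = ⌈7476/557⌉ − ⌈7392/557⌉ = 14 − 14 = 0
n=89: ⌈(90·84)/557⌉ − ⌈(89·84)/557⌉ = ⌈7560/557⌉ − ⌈7476/557⌉ = 14 − 14 = 0
n=90: ⌈(91·84)/557⌉ − ⌈(90·84)/557⌉ = ⌈7644/557⌉ − ⌈7560/557⌉ = 14 − 14 = 0
n=91: ⌈(92·84)/557⌉ − ⌈(91·84)/557⌉ = ⌈7728/557⌉ − ⌈7644/557⌉ = 14 − 14 = 0
n=92: ⌈(93·84)/557⌉ − ⌈(92·84)/557⌉ = ⌈7812/557⌉ − ⌈7728/557⌉ = 15 − 14 = 1
n=93: ⌈(94·84)/557⌉ − ⌈(93·84)/557⌉ = ⌈7896/557⌉ − ⌈7812/557⌉ = 15 − 15 = 0
n=94: ⌈(95·84)/557⌉ − ⌈(94·84)/557⌉ = ⌈7980/557⌉ − ⌈7896/557⌉ = 15 − 15 = 0
n=95: ⌈(96·84)/557⌉ − ⌈(95·84)/557⌉ = ⌈8064/557⌉ − ⌈7980/557⌉ = 15 − 15 = 0
n=96: ⌈(97·84)/557⌉ − ⌈(96·84)/557⌉ = ⌈8148/557⌉ − ⌈8064/557⌉ = 15 − 15 = 0
n=97: ⌈(98·84)/557⌉ − ⌈(97·84)/557⌉ = ⌈8232/557⌉ − ⌈8148/557⌉ = 15 − 15 = 0
n=98: ⌈(99·84)/557⌉ − ⌈(98·84)/557⌉ = ⌈8316/557⌉ − ⌈8232/557⌉ = 15 − 15 = 0
n=99: ⌈(100·84)/557⌉ − ⌈(99·84)/557⌉ = ⌈8400/557⌉ − ⌈8316/557⌉ = 16 − 15 = 1
n=100: ⌈(101·84)/557⌉ − ⌈(100·84)/557⌉ = ⌈8484/557⌉ − ⌈8400/557⌉ = 16 − 16 = 0
n=101: ⌈(102·84)/557⌉ − ⌈(101·84)/557⌉ = ⌈8568/557⌉ − ⌈8484/557⌉ = 16 − 16 = 0
n=102: ⌈(103·84)/557⌉ − ⌈(102·84)/557⌉ = ⌈8652/557⌉ − ⌈8568/557⌉ = 16 − 16 = 0
n=103: ⌈(104·84)/557⌉ − ⌈(103·84)/557⌉ = ⌈8736/557⌉ − ⌈8652/557⌉ = 16 − 16 = 0
n=104: ⌈(105·84)/557⌉ − ⌈(104·84)/557⌉ = ⌈8820/557⌉ − ⌈8736/557⌉ = 16 − 16 = 0
n=105: ⌈(106·84)/557⌉ − ⌈(105·84)/557⌉ = ⌈8904/557⌉ − ⌈8820/557⌉ = 16 − 16 = 0


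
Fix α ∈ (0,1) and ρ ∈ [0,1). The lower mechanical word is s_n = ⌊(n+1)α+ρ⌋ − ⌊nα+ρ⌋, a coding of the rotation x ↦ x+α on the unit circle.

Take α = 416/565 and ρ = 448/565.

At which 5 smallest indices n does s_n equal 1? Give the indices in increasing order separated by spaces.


0 1 2 4 5

n=0: ⌊864/565⌋−⌊448/565⌋ = 1−0 = 1  ← one
n=1: ⌊1280/565⌋−⌊864/565⌋ = 2−1 = 1  ← one
n=2: ⌊1696/565⌋−⌊1280/565⌋ = 3−2 = 1  ← one
n=3: ⌊2112/565⌋−⌊1696/565⌋ = 3−3 = 0
n=4: ⌊2528/565⌋−⌊2112/565⌋ = 4−3 = 1  ← one
n=5: ⌊2944/565⌋−⌊2528/565⌋ = 5−4 = 1  ← one
positions of the first 5 ones: 0 1 2 4 5


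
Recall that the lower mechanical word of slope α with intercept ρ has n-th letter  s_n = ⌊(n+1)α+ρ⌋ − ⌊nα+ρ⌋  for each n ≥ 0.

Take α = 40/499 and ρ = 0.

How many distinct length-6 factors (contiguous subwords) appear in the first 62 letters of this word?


7

t_n = ⌊(n·40)/499⌋ for n = 0 … 62:
  n=0…9: ⌊0/499⌋=0 ⌊40/499⌋=0 ⌊80/499⌋=0 ⌊120/499⌋=0 ⌊160/499⌋=0 ⌊200/499⌋=0 ⌊240/499⌋=0 ⌊280/499⌋=0 ⌊320/499⌋=0 ⌊360/499⌋=0
  n=10…19: ⌊400/499⌋=0 ⌊440/499⌋=0 ⌊480/499⌋=0 ⌊520/499⌋=1 ⌊560/499⌋=1 ⌊600/499⌋=1 ⌊640/499⌋=1 ⌊680/499⌋=1 ⌊720/499⌋=1 ⌊760/499⌋=1
  n=20…29: ⌊800/499⌋=1 ⌊840/499⌋=1 ⌊880/499⌋=1 ⌊920/499⌋=1 ⌊960/499⌋=1 ⌊1000/499⌋=2 ⌊1040/499⌋=2 ⌊1080/499⌋=2 ⌊1120/499⌋=2 ⌊1160/499⌋=2
  n=30…39: ⌊1200/499⌋=2 ⌊1240/499⌋=2 ⌊1280/499⌋=2 ⌊1320/499⌋=2 ⌊1360/499⌋=2 ⌊1400/499⌋=2 ⌊1440/499⌋=2 ⌊1480/499⌋=2 ⌊1520/499⌋=3 ⌊1560/499⌋=3
  n=40…49: ⌊1600/499⌋=3 ⌊1640/499⌋=3 ⌊1680/499⌋=3 ⌊1720/499⌋=3 ⌊1760/499⌋=3 ⌊1800/499⌋=3 ⌊1840/499⌋=3 ⌊1880/499⌋=3 ⌊1920/499⌋=3 ⌊1960/499⌋=3
  n=50…59: ⌊2000/499⌋=4 ⌊2040/499⌋=4 ⌊2080/499⌋=4 ⌊2120/499⌋=4 ⌊2160/499⌋=4 ⌊2200/499⌋=4 ⌊2240/499⌋=4 ⌊2280/499⌋=4 ⌊2320/499⌋=4 ⌊2360/499⌋=4
  n=60…62: ⌊2400/499⌋=4 ⌊2440/499⌋=4 ⌊2480/499⌋=4
s_n = t_(n+1) − t_n for n = 0 … 61 gives
prefix = 00000000000010000000000010000000000001000000000001000000000000
slide a length-6 window over [0..5] … [56..61] (57 windows); first occurrence of each distinct factor:
  [  0..  5] 000000
  [  7.. 12] 000001
  [  8.. 13] 000010
  [  9.. 14] 000100
  [ 10.. 15] 001000
  [ 11.. 16] 010000
  [ 12.. 17] 100000
  (the other 50 windows repeat one of these)
distinct factors: {000000, 000001, 000010, 000100, 001000, 010000, 100000}
count = 7  (Sturmian bound for length 6 is 7)


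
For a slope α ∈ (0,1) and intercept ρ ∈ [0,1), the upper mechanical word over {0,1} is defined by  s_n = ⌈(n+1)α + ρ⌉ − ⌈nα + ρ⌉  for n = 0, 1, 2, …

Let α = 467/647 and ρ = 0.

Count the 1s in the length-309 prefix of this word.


224

#1s = Σ_{n=0}^{308} s_n = Σ_{n=0}^{308} (⌈(n+1)α+ρ⌉ − ⌈nα+ρ⌉)
the sum telescopes: every ⌈nα+ρ⌉ with 0 < n < 309 appears once with + and once with −, leaving ⌈309α+ρ⌉ − ⌈0·α+ρ⌉
309α + ρ = (309·467) / 647 = 144303/647
ρ = 0/647
⌈144303/647⌉ = 224,  ⌈0/647⌉ = 0
#1s = 224 − 0 = 224


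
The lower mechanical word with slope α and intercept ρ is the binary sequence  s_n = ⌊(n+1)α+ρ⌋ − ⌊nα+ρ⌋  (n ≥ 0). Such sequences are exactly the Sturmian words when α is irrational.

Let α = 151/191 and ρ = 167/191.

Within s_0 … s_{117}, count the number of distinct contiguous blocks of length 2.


3

t_n = ⌊(n·151+167)/191⌋ for n = 0 … 118:
  n=0…9: ⌊167/191⌋=0 ⌊318/191⌋=1 ⌊469/191⌋=2 ⌊620/191⌋=3 ⌊771/191⌋=4 ⌊922/191⌋=4 ⌊1073/191⌋=5 ⌊1224/191⌋=6 ⌊1375/191⌋=7 ⌊1526/191⌋=7
  n=10…19: ⌊1677/191⌋=8 ⌊1828/191⌋=9 ⌊1979/191⌋=10 ⌊2130/191⌋=11 ⌊2281/191⌋=11 ⌊2432/191⌋=12 ⌊2583/191⌋=13 ⌊2734/191⌋=14 ⌊2885/191⌋=15 ⌊3036/191⌋=15
  n=20…29: ⌊3187/191⌋=16 ⌊3338/191⌋=17 ⌊3489/191⌋=18 ⌊3640/191⌋=19 ⌊3791/191⌋=19 ⌊3942/191⌋=20 ⌊4093/191⌋=21 ⌊4244/191⌋=22 ⌊4395/191⌋=23 ⌊4546/191⌋=23
  n=30…39: ⌊4697/191⌋=24 ⌊4848/191⌋=25 ⌊4999/191⌋=26 ⌊5150/191⌋=26 ⌊5301/191⌋=27 ⌊5452/191⌋=28 ⌊5603/191⌋=29 ⌊5754/191⌋=30 ⌊5905/191⌋=30 ⌊6056/191⌋=31
  n=40…49: ⌊6207/191⌋=32 ⌊6358/191⌋=33 ⌊6509/191⌋=34 ⌊6660/191⌋=34 ⌊6811/191⌋=35 ⌊6962/191⌋=36 ⌊7113/191⌋=37 ⌊7264/191⌋=38 ⌊7415/191⌋=38 ⌊7566/191⌋=39
  n=50…59: ⌊7717/191⌋=40 ⌊7868/191⌋=41 ⌊8019/191⌋=41 ⌊8170/191⌋=42 ⌊8321/191⌋=43 ⌊8472/191⌋=44 ⌊8623/191⌋=45 ⌊8774/191⌋=45 ⌊8925/191⌋=46 ⌊9076/191⌋=47
  n=60…69: ⌊9227/191⌋=48 ⌊9378/191⌋=49 ⌊9529/191⌋=49 ⌊9680/191⌋=50 ⌊9831/191⌋=51 ⌊9982/191⌋=52 ⌊10133/191⌋=53 ⌊10284/191⌋=53 ⌊10435/191⌋=54 ⌊10586/191⌋=55
  n=70…79: ⌊10737/191⌋=56 ⌊10888/191⌋=57 ⌊11039/191⌋=57 ⌊11190/191⌋=58 ⌊11341/191⌋=59 ⌊11492/191⌋=60 ⌊11643/191⌋=60 ⌊11794/191⌋=61 ⌊11945/191⌋=62 ⌊12096/191⌋=63
  n=80…89: ⌊12247/191⌋=64 ⌊12398/191⌋=64 ⌊12549/191⌋=65 ⌊12700/191⌋=66 ⌊12851/191⌋=67 ⌊13002/191⌋=68 ⌊13153/191⌋=68 ⌊13304/191⌋=69 ⌊13455/191⌋=70 ⌊13606/191⌋=71
  n=90…99: ⌊13757/191⌋=72 ⌊13908/191⌋=72 ⌊14059/191⌋=73 ⌊14210/191⌋=74 ⌊14361/191⌋=75 ⌊14512/191⌋=75 ⌊14663/191⌋=76 ⌊14814/191⌋=77 ⌊14965/191⌋=78 ⌊15116/191⌋=79
  n=100…109: ⌊15267/191⌋=79 ⌊15418/191⌋=80 ⌊15569/191⌋=81 ⌊15720/191⌋=82 ⌊15871/191⌋=83 ⌊16022/191⌋=83 ⌊16173/191⌋=84 ⌊16324/191⌋=85 ⌊16475/191⌋=86 ⌊16626/191⌋=87
  n=110…118: ⌊16777/191⌋=87 ⌊16928/191⌋=88 ⌊17079/191⌋=89 ⌊17230/191⌋=90 ⌊17381/191⌋=91 ⌊17532/191⌋=91 ⌊17683/191⌋=92 ⌊17834/191⌋=93 ⌊17985/191⌋=94
s_n = t_(n+1) − t_n for n = 0 … 117 gives
prefix = 1111011101111011110111101111011101111011110111101110111101111011110111101110111101111011110111011110111101111011110111
slide a length-2 window over [0..1] … [116..117] (117 windows); first occurrence of each distinct factor:
  [  0..  1] 11
  [  3..  4] 10
  [  4..  5] 01
  (the other 114 windows repeat one of these)
distinct factors: {01, 10, 11}
count = 3  (Sturmian bound for length 2 is 3)
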